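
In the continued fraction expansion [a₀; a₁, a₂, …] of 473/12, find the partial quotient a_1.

⌊473/12⌋ = 39, remainder 5
⌊12/5⌋ = 2, remainder 2

2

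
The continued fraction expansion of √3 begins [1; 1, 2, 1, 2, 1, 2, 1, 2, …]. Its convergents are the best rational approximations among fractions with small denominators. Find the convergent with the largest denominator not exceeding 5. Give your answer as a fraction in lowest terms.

List convergents until the denominator exceeds the bound:
a_0 = 1: 1/1  (≤ bound)
a_1 = 1: 2/1  (≤ bound)
a_2 = 2: 5/3  (≤ bound)
a_3 = 1: 7/4  (≤ bound)
a_4 = 2: 19/11  (> 5, stop)

7/4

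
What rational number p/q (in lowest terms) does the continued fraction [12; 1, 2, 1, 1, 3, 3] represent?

1043/82

Start with 3.
3 + 1/(3/1) = 3 + 1/3 = 10/3
1 + 1/(10/3) = 1 + 3/10 = 13/10
1 + 1/(13/10) = 1 + 10/13 = 23/13
2 + 1/(23/13) = 2 + 13/23 = 59/23
1 + 1/(59/23) = 1 + 23/59 = 82/59
12 + 1/(82/59) = 12 + 59/82 = 1043/82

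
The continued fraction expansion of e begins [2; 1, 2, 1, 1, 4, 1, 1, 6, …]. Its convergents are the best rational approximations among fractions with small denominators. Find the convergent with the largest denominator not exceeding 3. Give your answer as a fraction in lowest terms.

a_0 = 2: 2/1  (≤ bound)
a_1 = 1: 3/1  (≤ bound)
a_2 = 2: 8/3  (≤ bound)
a_3 = 1: 11/4  (> 3, stop)

8/3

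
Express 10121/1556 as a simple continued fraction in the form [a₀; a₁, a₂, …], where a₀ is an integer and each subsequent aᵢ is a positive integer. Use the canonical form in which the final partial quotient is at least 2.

[6; 1, 1, 55, 14]

10121 ÷ 1556 → quotient 6, remainder 785
1556 ÷ 785 → quotient 1, remainder 771
785 ÷ 771 → quotient 1, remainder 14
771 ÷ 14 → quotient 55, remainder 1
14 ÷ 1 → quotient 14, remainder 0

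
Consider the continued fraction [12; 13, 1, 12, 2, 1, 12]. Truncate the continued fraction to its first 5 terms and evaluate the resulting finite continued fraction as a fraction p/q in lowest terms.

4539/376

Use the convergent recurrence hₖ = aₖ·hₖ₋₁ + hₖ₋₂ (and likewise for the denominators kₖ):
a_0 = 12: 12/1
a_1 = 13: 157/13
a_2 = 1: 169/14
a_3 = 12: 2185/181
a_4 = 2: 4539/376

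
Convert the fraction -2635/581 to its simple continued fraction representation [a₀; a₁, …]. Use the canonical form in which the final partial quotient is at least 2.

[-5; 2, 6, 1, 1, 2, 2, 3]

-2635 = -5·581 + 270, so a_0 = -5
581 = 2·270 + 41, so a_1 = 2
270 = 6·41 + 24, so a_2 = 6
41 = 1·24 + 17, so a_3 = 1
24 = 1·17 + 7, so a_4 = 1
17 = 2·7 + 3, so a_5 = 2
7 = 2·3 + 1, so a_6 = 2
3 = 3·1 + 0, so a_7 = 3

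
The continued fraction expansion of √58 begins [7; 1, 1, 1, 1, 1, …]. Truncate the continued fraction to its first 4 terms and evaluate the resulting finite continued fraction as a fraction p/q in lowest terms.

a_0 = 7: 7/1
a_1 = 1: 8/1
a_2 = 1: 15/2
a_3 = 1: 23/3

23/3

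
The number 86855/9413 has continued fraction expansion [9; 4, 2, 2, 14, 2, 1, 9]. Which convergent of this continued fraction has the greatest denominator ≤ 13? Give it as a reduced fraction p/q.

List convergents until the denominator exceeds the bound:
a_0 = 9: 9/1  (≤ bound)
a_1 = 4: 37/4  (≤ bound)
a_2 = 2: 83/9  (≤ bound)
a_3 = 2: 203/22  (> 13, stop)

83/9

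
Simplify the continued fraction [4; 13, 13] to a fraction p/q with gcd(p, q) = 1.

693/170

Start with 13.
13 + 1/(13/1) = 13 + 1/13 = 170/13
4 + 1/(170/13) = 4 + 13/170 = 693/170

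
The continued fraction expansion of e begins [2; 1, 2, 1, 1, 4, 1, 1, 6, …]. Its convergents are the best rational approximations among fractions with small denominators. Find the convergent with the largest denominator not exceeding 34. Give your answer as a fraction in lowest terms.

a_0 = 2: 2/1  (≤ bound)
a_1 = 1: 3/1  (≤ bound)
a_2 = 2: 8/3  (≤ bound)
a_3 = 1: 11/4  (≤ bound)
a_4 = 1: 19/7  (≤ bound)
a_5 = 4: 87/32  (≤ bound)
a_6 = 1: 106/39  (> 34, stop)

87/32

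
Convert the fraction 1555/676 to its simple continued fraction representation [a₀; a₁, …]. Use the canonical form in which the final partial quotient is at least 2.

[2; 3, 3, 33, 2]

⌊1555/676⌋ = 2, remainder 203
⌊676/203⌋ = 3, remainder 67
⌊203/67⌋ = 3, remainder 2
⌊67/2⌋ = 33, remainder 1
⌊2/1⌋ = 2, remainder 0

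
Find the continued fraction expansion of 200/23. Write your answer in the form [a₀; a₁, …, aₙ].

[8; 1, 2, 3, 2]

200 = 8·23 + 16, so a_0 = 8
23 = 1·16 + 7, so a_1 = 1
16 = 2·7 + 2, so a_2 = 2
7 = 3·2 + 1, so a_3 = 3
2 = 2·1 + 0, so a_4 = 2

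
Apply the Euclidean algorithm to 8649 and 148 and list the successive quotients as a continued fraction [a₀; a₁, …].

⌊8649/148⌋ = 58, remainder 65
⌊148/65⌋ = 2, remainder 18
⌊65/18⌋ = 3, remainder 11
⌊18/11⌋ = 1, remainder 7
⌊11/7⌋ = 1, remainder 4
⌊7/4⌋ = 1, remainder 3
⌊4/3⌋ = 1, remainder 1
⌊3/1⌋ = 3, remainder 0

[58; 2, 3, 1, 1, 1, 1, 3]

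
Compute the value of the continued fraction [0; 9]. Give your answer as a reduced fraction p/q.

Build up convergents one term at a time:
a_0 = 0: 0/1
a_1 = 9: 1/9

1/9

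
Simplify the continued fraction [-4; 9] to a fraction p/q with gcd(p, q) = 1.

-35/9

Start with 9.
-4 + 1/(9/1) = -4 + 1/9 = -35/9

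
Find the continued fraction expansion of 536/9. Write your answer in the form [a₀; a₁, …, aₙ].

[59; 1, 1, 4]

536 = 59·9 + 5, so a_0 = 59
9 = 1·5 + 4, so a_1 = 1
5 = 1·4 + 1, so a_2 = 1
4 = 4·1 + 0, so a_3 = 4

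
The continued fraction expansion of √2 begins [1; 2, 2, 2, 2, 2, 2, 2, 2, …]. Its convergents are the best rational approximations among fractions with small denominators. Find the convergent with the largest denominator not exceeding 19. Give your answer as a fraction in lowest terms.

17/12

a_0 = 1: 1/1  (≤ bound)
a_1 = 2: 3/2  (≤ bound)
a_2 = 2: 7/5  (≤ bound)
a_3 = 2: 17/12  (≤ bound)
a_4 = 2: 41/29  (> 19, stop)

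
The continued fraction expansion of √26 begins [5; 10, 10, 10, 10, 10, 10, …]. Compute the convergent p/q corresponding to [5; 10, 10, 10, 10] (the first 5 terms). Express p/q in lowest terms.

a_0 = 5: 5/1
a_1 = 10: 51/10
a_2 = 10: 515/101
a_3 = 10: 5201/1020
a_4 = 10: 52525/10301

52525/10301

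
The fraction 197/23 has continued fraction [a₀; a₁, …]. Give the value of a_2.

1

Repeatedly divide and take the remainder:
⌊197/23⌋ = 8, remainder 13
⌊23/13⌋ = 1, remainder 10
⌊13/10⌋ = 1, remainder 3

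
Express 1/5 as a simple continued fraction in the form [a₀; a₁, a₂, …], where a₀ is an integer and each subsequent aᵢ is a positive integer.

[0; 5]

1 = 0·5 + 1, so a_0 = 0
5 = 5·1 + 0, so a_1 = 5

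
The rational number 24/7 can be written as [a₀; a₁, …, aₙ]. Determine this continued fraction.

[3; 2, 3]

Repeatedly divide and take the remainder:
24 = 3·7 + 3, so a_0 = 3
7 = 2·3 + 1, so a_1 = 2
3 = 3·1 + 0, so a_2 = 3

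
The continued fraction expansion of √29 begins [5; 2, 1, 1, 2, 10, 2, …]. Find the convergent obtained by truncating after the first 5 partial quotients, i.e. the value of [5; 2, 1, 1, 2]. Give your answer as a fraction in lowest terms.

Compute successive convergents:
a_0 = 5: 5/1
a_1 = 2: 11/2
a_2 = 1: 16/3
a_3 = 1: 27/5
a_4 = 2: 70/13

70/13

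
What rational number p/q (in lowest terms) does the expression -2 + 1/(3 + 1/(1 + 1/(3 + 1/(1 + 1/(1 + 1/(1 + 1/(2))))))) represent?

a_0 = -2: -2/1
a_1 = 3: -5/3
a_2 = 1: -7/4
a_3 = 3: -26/15
a_4 = 1: -33/19
a_5 = 1: -59/34
a_6 = 1: -92/53
a_7 = 2: -243/140

-243/140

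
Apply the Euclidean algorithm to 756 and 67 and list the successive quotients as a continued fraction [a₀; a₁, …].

[11; 3, 1, 1, 9]

⌊756/67⌋ = 11, remainder 19
⌊67/19⌋ = 3, remainder 10
⌊19/10⌋ = 1, remainder 9
⌊10/9⌋ = 1, remainder 1
⌊9/1⌋ = 9, remainder 0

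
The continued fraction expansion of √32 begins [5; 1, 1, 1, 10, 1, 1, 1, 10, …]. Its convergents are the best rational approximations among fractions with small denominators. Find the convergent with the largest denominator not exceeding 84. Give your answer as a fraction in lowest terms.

379/67

a_0 = 5: 5/1  (≤ bound)
a_1 = 1: 6/1  (≤ bound)
a_2 = 1: 11/2  (≤ bound)
a_3 = 1: 17/3  (≤ bound)
a_4 = 10: 181/32  (≤ bound)
a_5 = 1: 198/35  (≤ bound)
a_6 = 1: 379/67  (≤ bound)
a_7 = 1: 577/102  (> 84, stop)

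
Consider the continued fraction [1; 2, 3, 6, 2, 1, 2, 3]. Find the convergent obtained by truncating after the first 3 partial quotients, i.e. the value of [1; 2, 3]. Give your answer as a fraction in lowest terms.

Collapse the nested fraction from the inside out:
Start with 3.
2 + 1/(3/1) = 2 + 1/3 = 7/3
1 + 1/(7/3) = 1 + 3/7 = 10/7

10/7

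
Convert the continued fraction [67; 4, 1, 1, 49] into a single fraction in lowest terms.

a_0 = 67: 67/1
a_1 = 4: 269/4
a_2 = 1: 336/5
a_3 = 1: 605/9
a_4 = 49: 29981/446

29981/446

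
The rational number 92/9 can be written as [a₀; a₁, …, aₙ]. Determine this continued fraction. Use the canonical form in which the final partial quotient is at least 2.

92 ÷ 9 → quotient 10, remainder 2
9 ÷ 2 → quotient 4, remainder 1
2 ÷ 1 → quotient 2, remainder 0

[10; 4, 2]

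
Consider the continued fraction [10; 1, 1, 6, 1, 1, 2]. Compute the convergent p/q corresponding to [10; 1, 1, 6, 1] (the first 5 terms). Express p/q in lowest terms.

a_0 = 10: 10/1
a_1 = 1: 11/1
a_2 = 1: 21/2
a_3 = 6: 137/13
a_4 = 1: 158/15

158/15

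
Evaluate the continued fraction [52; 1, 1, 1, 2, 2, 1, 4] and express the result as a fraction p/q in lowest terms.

6684/127

Work from the innermost term outward:
Start with 4.
1 + 1/(4/1) = 1 + 1/4 = 5/4
2 + 1/(5/4) = 2 + 4/5 = 14/5
2 + 1/(14/5) = 2 + 5/14 = 33/14
1 + 1/(33/14) = 1 + 14/33 = 47/33
1 + 1/(47/33) = 1 + 33/47 = 80/47
1 + 1/(80/47) = 1 + 47/80 = 127/80
52 + 1/(127/80) = 52 + 80/127 = 6684/127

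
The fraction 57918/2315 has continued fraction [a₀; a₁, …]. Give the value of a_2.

Apply division with remainder until the remainder is 0:
57918 = 25·2315 + 43, so a_0 = 25
2315 = 53·43 + 36, so a_1 = 53
43 = 1·36 + 7, so a_2 = 1

1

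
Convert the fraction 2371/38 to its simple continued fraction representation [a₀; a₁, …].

2371 ÷ 38 → quotient 62, remainder 15
38 ÷ 15 → quotient 2, remainder 8
15 ÷ 8 → quotient 1, remainder 7
8 ÷ 7 → quotient 1, remainder 1
7 ÷ 1 → quotient 7, remainder 0

[62; 2, 1, 1, 7]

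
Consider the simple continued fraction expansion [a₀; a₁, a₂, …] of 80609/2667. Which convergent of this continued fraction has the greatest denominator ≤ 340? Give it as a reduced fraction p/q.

a_0 = 30: 30/1  (≤ bound)
a_1 = 4: 121/4  (≤ bound)
a_2 = 2: 272/9  (≤ bound)
a_3 = 4: 1209/40  (≤ bound)
a_4 = 1: 1481/49  (≤ bound)
a_5 = 3: 5652/187  (≤ bound)
a_6 = 14: 80609/2667  (> 340, stop)

5652/187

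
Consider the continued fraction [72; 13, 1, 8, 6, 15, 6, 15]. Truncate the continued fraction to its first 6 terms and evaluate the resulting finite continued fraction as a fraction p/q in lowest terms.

834954/11585

Start with 15.
6 + 1/(15/1) = 6 + 1/15 = 91/15
8 + 1/(91/15) = 8 + 15/91 = 743/91
1 + 1/(743/91) = 1 + 91/743 = 834/743
13 + 1/(834/743) = 13 + 743/834 = 11585/834
72 + 1/(11585/834) = 72 + 834/11585 = 834954/11585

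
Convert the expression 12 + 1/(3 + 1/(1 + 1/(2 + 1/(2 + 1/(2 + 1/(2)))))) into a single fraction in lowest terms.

1865/152

a_0 = 12: 12/1
a_1 = 3: 37/3
a_2 = 1: 49/4
a_3 = 2: 135/11
a_4 = 2: 319/26
a_5 = 2: 773/63
a_6 = 2: 1865/152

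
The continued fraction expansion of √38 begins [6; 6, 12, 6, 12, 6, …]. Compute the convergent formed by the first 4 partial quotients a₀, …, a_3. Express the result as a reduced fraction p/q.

Start with 6.
12 + 1/(6/1) = 12 + 1/6 = 73/6
6 + 1/(73/6) = 6 + 6/73 = 444/73
6 + 1/(444/73) = 6 + 73/444 = 2737/444

2737/444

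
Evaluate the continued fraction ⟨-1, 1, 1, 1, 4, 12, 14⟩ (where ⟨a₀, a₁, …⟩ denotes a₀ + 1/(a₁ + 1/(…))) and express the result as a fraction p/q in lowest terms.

-859/2408

Compute successive convergents:
a_0 = -1: -1/1
a_1 = 1: 0/1
a_2 = 1: -1/2
a_3 = 1: -1/3
a_4 = 4: -5/14
a_5 = 12: -61/171
a_6 = 14: -859/2408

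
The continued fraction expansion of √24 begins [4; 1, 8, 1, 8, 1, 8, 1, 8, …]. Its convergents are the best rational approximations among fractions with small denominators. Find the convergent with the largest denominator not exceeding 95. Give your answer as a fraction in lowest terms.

436/89

a_0 = 4: 4/1  (≤ bound)
a_1 = 1: 5/1  (≤ bound)
a_2 = 8: 44/9  (≤ bound)
a_3 = 1: 49/10  (≤ bound)
a_4 = 8: 436/89  (≤ bound)
a_5 = 1: 485/99  (> 95, stop)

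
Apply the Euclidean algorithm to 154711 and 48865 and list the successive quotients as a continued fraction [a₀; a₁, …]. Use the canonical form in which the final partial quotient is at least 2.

[3; 6, 48, 42, 4]

154711 ÷ 48865 → quotient 3, remainder 8116
48865 ÷ 8116 → quotient 6, remainder 169
8116 ÷ 169 → quotient 48, remainder 4
169 ÷ 4 → quotient 42, remainder 1
4 ÷ 1 → quotient 4, remainder 0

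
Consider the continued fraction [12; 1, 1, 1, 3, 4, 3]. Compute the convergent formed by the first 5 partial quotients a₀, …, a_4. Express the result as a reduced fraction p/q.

139/11

Starting at the tail and folding back:
Start with 3.
1 + 1/(3/1) = 1 + 1/3 = 4/3
1 + 1/(4/3) = 1 + 3/4 = 7/4
1 + 1/(7/4) = 1 + 4/7 = 11/7
12 + 1/(11/7) = 12 + 7/11 = 139/11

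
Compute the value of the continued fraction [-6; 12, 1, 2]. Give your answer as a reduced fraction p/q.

-225/38

a_0 = -6: -6/1
a_1 = 12: -71/12
a_2 = 1: -77/13
a_3 = 2: -225/38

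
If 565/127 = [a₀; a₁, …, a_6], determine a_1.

565 = 4·127 + 57, so a_0 = 4
127 = 2·57 + 13, so a_1 = 2

2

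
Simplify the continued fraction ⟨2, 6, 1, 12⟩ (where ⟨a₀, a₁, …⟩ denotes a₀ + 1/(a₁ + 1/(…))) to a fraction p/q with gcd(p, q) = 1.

Start with 12.
1 + 1/(12/1) = 1 + 1/12 = 13/12
6 + 1/(13/12) = 6 + 12/13 = 90/13
2 + 1/(90/13) = 2 + 13/90 = 193/90

193/90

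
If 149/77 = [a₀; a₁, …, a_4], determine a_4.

2

Apply division with remainder until the remainder is 0:
149 = 1·77 + 72, so a_0 = 1
77 = 1·72 + 5, so a_1 = 1
72 = 14·5 + 2, so a_2 = 14
5 = 2·2 + 1, so a_3 = 2
2 = 2·1 + 0, so a_4 = 2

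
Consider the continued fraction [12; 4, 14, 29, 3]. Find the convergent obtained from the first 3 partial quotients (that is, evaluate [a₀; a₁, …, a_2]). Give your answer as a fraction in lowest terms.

Work from the innermost term outward:
Start with 14.
4 + 1/(14/1) = 4 + 1/14 = 57/14
12 + 1/(57/14) = 12 + 14/57 = 698/57

698/57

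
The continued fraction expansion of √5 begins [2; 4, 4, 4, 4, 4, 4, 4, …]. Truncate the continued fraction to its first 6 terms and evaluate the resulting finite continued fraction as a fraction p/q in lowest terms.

Start with 4.
4 + 1/(4/1) = 4 + 1/4 = 17/4
4 + 1/(17/4) = 4 + 4/17 = 72/17
4 + 1/(72/17) = 4 + 17/72 = 305/72
4 + 1/(305/72) = 4 + 72/305 = 1292/305
2 + 1/(1292/305) = 2 + 305/1292 = 2889/1292

2889/1292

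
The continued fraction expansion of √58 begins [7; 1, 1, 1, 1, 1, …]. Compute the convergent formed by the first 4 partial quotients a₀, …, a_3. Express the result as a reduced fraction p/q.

Build up convergents one term at a time:
a_0 = 7: 7/1
a_1 = 1: 8/1
a_2 = 1: 15/2
a_3 = 1: 23/3

23/3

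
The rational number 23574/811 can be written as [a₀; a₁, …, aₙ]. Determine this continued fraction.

23574 = 29·811 + 55, so a_0 = 29
811 = 14·55 + 41, so a_1 = 14
55 = 1·41 + 14, so a_2 = 1
41 = 2·14 + 13, so a_3 = 2
14 = 1·13 + 1, so a_4 = 1
13 = 13·1 + 0, so a_5 = 13

[29; 14, 1, 2, 1, 13]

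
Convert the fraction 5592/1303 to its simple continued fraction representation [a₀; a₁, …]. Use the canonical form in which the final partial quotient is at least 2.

[4; 3, 2, 3, 54]

5592 = 4·1303 + 380, so a_0 = 4
1303 = 3·380 + 163, so a_1 = 3
380 = 2·163 + 54, so a_2 = 2
163 = 3·54 + 1, so a_3 = 3
54 = 54·1 + 0, so a_4 = 54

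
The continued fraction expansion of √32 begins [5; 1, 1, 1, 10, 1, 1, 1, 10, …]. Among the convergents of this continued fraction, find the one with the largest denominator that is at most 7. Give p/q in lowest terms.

17/3

a_0 = 5: 5/1  (≤ bound)
a_1 = 1: 6/1  (≤ bound)
a_2 = 1: 11/2  (≤ bound)
a_3 = 1: 17/3  (≤ bound)
a_4 = 10: 181/32  (> 7, stop)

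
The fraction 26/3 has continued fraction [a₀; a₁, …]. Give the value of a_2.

26 = 8·3 + 2, so a_0 = 8
3 = 1·2 + 1, so a_1 = 1
2 = 2·1 + 0, so a_2 = 2

2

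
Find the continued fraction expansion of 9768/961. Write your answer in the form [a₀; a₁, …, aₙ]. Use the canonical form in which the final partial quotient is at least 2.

[10; 6, 12, 6, 2]

⌊9768/961⌋ = 10, remainder 158
⌊961/158⌋ = 6, remainder 13
⌊158/13⌋ = 12, remainder 2
⌊13/2⌋ = 6, remainder 1
⌊2/1⌋ = 2, remainder 0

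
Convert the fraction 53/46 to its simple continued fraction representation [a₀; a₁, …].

[1; 6, 1, 1, 3]

Repeatedly divide and take the remainder:
53 ÷ 46 → quotient 1, remainder 7
46 ÷ 7 → quotient 6, remainder 4
7 ÷ 4 → quotient 1, remainder 3
4 ÷ 3 → quotient 1, remainder 1
3 ÷ 1 → quotient 3, remainder 0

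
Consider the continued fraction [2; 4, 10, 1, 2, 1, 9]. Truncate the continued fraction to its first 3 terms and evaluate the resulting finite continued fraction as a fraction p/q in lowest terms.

Work from the innermost term outward:
Start with 10.
4 + 1/(10/1) = 4 + 1/10 = 41/10
2 + 1/(41/10) = 2 + 10/41 = 92/41

92/41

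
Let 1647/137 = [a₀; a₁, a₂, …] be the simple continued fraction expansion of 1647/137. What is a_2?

1

1647 ÷ 137 → quotient 12, remainder 3
137 ÷ 3 → quotient 45, remainder 2
3 ÷ 2 → quotient 1, remainder 1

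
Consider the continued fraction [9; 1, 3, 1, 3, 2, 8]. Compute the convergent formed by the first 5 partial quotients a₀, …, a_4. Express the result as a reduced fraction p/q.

186/19

Use the convergent recurrence hₖ = aₖ·hₖ₋₁ + hₖ₋₂ (and likewise for the denominators kₖ):
a_0 = 9: 9/1
a_1 = 1: 10/1
a_2 = 3: 39/4
a_3 = 1: 49/5
a_4 = 3: 186/19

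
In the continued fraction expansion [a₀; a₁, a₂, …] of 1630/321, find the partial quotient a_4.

4

⌊1630/321⌋ = 5, remainder 25
⌊321/25⌋ = 12, remainder 21
⌊25/21⌋ = 1, remainder 4
⌊21/4⌋ = 5, remainder 1
⌊4/1⌋ = 4, remainder 0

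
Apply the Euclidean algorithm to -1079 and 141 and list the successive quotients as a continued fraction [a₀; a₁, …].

-1079 = -8·141 + 49, so a_0 = -8
141 = 2·49 + 43, so a_1 = 2
49 = 1·43 + 6, so a_2 = 1
43 = 7·6 + 1, so a_3 = 7
6 = 6·1 + 0, so a_4 = 6

[-8; 2, 1, 7, 6]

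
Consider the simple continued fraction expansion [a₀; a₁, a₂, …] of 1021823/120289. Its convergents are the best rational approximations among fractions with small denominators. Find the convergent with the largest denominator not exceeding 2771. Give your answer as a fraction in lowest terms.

List convergents until the denominator exceeds the bound:
a_0 = 8: 8/1  (≤ bound)
a_1 = 2: 17/2  (≤ bound)
a_2 = 46: 790/93  (≤ bound)
a_3 = 1: 807/95  (≤ bound)
a_4 = 32: 26614/3133  (> 2771, stop)

807/95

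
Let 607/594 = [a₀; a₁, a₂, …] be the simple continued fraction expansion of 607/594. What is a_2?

1

607 ÷ 594 → quotient 1, remainder 13
594 ÷ 13 → quotient 45, remainder 9
13 ÷ 9 → quotient 1, remainder 4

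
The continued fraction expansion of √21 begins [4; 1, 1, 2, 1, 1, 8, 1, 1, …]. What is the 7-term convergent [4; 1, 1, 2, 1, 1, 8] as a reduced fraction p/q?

472/103

a_0 = 4: 4/1
a_1 = 1: 5/1
a_2 = 1: 9/2
a_3 = 2: 23/5
a_4 = 1: 32/7
a_5 = 1: 55/12
a_6 = 8: 472/103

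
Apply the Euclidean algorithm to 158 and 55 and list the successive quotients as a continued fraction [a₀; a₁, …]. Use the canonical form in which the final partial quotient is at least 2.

[2; 1, 6, 1, 6]

158 ÷ 55 → quotient 2, remainder 48
55 ÷ 48 → quotient 1, remainder 7
48 ÷ 7 → quotient 6, remainder 6
7 ÷ 6 → quotient 1, remainder 1
6 ÷ 1 → quotient 6, remainder 0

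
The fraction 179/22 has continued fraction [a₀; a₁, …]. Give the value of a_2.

179 = 8·22 + 3, so a_0 = 8
22 = 7·3 + 1, so a_1 = 7
3 = 3·1 + 0, so a_2 = 3

3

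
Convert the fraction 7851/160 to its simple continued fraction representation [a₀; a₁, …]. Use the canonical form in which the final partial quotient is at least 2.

[49; 14, 1, 1, 5]

Run the Euclidean algorithm, recording each quotient:
⌊7851/160⌋ = 49, remainder 11
⌊160/11⌋ = 14, remainder 6
⌊11/6⌋ = 1, remainder 5
⌊6/5⌋ = 1, remainder 1
⌊5/1⌋ = 5, remainder 0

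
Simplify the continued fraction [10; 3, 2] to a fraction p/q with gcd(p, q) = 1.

a_0 = 10: 10/1
a_1 = 3: 31/3
a_2 = 2: 72/7

72/7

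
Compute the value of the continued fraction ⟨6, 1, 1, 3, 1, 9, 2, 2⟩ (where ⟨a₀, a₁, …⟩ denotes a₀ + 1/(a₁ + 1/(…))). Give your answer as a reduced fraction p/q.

a_0 = 6: 6/1
a_1 = 1: 7/1
a_2 = 1: 13/2
a_3 = 3: 46/7
a_4 = 1: 59/9
a_5 = 9: 577/88
a_6 = 2: 1213/185
a_7 = 2: 3003/458

3003/458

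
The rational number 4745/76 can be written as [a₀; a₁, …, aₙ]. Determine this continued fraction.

[62; 2, 3, 3, 3]

4745 = 62·76 + 33, so a_0 = 62
76 = 2·33 + 10, so a_1 = 2
33 = 3·10 + 3, so a_2 = 3
10 = 3·3 + 1, so a_3 = 3
3 = 3·1 + 0, so a_4 = 3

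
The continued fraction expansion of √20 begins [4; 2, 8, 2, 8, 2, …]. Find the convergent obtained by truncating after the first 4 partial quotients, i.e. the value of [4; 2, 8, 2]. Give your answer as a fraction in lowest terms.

161/36

Start with 2.
8 + 1/(2/1) = 8 + 1/2 = 17/2
2 + 1/(17/2) = 2 + 2/17 = 36/17
4 + 1/(36/17) = 4 + 17/36 = 161/36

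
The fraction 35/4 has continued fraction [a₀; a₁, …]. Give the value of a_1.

1

35 ÷ 4 → quotient 8, remainder 3
4 ÷ 3 → quotient 1, remainder 1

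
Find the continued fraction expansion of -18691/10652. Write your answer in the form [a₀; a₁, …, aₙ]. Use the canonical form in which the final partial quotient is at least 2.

-18691 = -2·10652 + 2613, so a_0 = -2
10652 = 4·2613 + 200, so a_1 = 4
2613 = 13·200 + 13, so a_2 = 13
200 = 15·13 + 5, so a_3 = 15
13 = 2·5 + 3, so a_4 = 2
5 = 1·3 + 2, so a_5 = 1
3 = 1·2 + 1, so a_6 = 1
2 = 2·1 + 0, so a_7 = 2

[-2; 4, 13, 15, 2, 1, 1, 2]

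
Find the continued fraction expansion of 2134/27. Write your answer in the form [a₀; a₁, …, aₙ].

[79; 27]

Repeatedly divide and take the remainder:
2134 ÷ 27 → quotient 79, remainder 1
27 ÷ 1 → quotient 27, remainder 0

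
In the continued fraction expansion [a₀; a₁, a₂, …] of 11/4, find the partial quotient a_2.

Repeatedly divide and take the remainder:
11 = 2·4 + 3, so a_0 = 2
4 = 1·3 + 1, so a_1 = 1
3 = 3·1 + 0, so a_2 = 3

3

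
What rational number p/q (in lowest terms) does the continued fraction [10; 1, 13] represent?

153/14

a_0 = 10: 10/1
a_1 = 1: 11/1
a_2 = 13: 153/14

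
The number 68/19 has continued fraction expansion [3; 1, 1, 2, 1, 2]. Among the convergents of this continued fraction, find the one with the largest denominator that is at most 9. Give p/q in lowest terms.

25/7

List convergents until the denominator exceeds the bound:
a_0 = 3: 3/1  (≤ bound)
a_1 = 1: 4/1  (≤ bound)
a_2 = 1: 7/2  (≤ bound)
a_3 = 2: 18/5  (≤ bound)
a_4 = 1: 25/7  (≤ bound)
a_5 = 2: 68/19  (> 9, stop)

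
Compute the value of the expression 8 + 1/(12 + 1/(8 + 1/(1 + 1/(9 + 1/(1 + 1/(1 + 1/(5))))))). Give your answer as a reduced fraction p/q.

101129/12512

a_0 = 8: 8/1
a_1 = 12: 97/12
a_2 = 8: 784/97
a_3 = 1: 881/109
a_4 = 9: 8713/1078
a_5 = 1: 9594/1187
a_6 = 1: 18307/2265
a_7 = 5: 101129/12512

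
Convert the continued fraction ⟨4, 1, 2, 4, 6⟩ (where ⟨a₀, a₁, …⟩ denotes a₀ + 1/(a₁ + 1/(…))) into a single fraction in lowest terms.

a_0 = 4: 4/1
a_1 = 1: 5/1
a_2 = 2: 14/3
a_3 = 4: 61/13
a_4 = 6: 380/81

380/81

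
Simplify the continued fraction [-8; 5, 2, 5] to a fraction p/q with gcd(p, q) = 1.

-469/60

Use the convergent recurrence hₖ = aₖ·hₖ₋₁ + hₖ₋₂ (and likewise for the denominators kₖ):
a_0 = -8: -8/1
a_1 = 5: -39/5
a_2 = 2: -86/11
a_3 = 5: -469/60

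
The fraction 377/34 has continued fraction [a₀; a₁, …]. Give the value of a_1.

11

⌊377/34⌋ = 11, remainder 3
⌊34/3⌋ = 11, remainder 1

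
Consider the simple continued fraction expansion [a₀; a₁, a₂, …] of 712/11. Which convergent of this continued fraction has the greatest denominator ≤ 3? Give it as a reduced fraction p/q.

194/3

a_0 = 64: 64/1  (≤ bound)
a_1 = 1: 65/1  (≤ bound)
a_2 = 2: 194/3  (≤ bound)
a_3 = 1: 259/4  (> 3, stop)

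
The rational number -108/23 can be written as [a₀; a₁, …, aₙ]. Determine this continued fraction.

Repeatedly divide and take the remainder:
⌊-108/23⌋ = -5, remainder 7
⌊23/7⌋ = 3, remainder 2
⌊7/2⌋ = 3, remainder 1
⌊2/1⌋ = 2, remainder 0

[-5; 3, 3, 2]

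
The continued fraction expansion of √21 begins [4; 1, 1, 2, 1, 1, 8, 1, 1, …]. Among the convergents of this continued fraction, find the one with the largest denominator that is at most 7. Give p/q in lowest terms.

32/7

a_0 = 4: 4/1  (≤ bound)
a_1 = 1: 5/1  (≤ bound)
a_2 = 1: 9/2  (≤ bound)
a_3 = 2: 23/5  (≤ bound)
a_4 = 1: 32/7  (≤ bound)
a_5 = 1: 55/12  (> 7, stop)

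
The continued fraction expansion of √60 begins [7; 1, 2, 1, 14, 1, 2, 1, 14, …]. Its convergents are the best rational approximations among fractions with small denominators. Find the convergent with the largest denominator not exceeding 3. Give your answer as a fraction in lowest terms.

23/3

a_0 = 7: 7/1  (≤ bound)
a_1 = 1: 8/1  (≤ bound)
a_2 = 2: 23/3  (≤ bound)
a_3 = 1: 31/4  (> 3, stop)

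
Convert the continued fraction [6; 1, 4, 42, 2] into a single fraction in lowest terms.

2904/427

a_0 = 6: 6/1
a_1 = 1: 7/1
a_2 = 4: 34/5
a_3 = 42: 1435/211
a_4 = 2: 2904/427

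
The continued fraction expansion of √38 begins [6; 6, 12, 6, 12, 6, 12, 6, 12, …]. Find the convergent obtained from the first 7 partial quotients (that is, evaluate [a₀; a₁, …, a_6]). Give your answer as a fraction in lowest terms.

a_0 = 6: 6/1
a_1 = 6: 37/6
a_2 = 12: 450/73
a_3 = 6: 2737/444
a_4 = 12: 33294/5401
a_5 = 6: 202501/32850
a_6 = 12: 2463306/399601

2463306/399601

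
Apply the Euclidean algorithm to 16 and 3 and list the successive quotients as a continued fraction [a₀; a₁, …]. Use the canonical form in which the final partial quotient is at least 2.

[5; 3]

16 = 5·3 + 1, so a_0 = 5
3 = 3·1 + 0, so a_1 = 3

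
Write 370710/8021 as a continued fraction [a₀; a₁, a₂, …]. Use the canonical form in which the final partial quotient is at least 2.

[46; 4, 1, 1, 2, 49, 2, 3]

Run the Euclidean algorithm, recording each quotient:
⌊370710/8021⌋ = 46, remainder 1744
⌊8021/1744⌋ = 4, remainder 1045
⌊1744/1045⌋ = 1, remainder 699
⌊1045/699⌋ = 1, remainder 346
⌊699/346⌋ = 2, remainder 7
⌊346/7⌋ = 49, remainder 3
⌊7/3⌋ = 2, remainder 1
⌊3/1⌋ = 3, remainder 0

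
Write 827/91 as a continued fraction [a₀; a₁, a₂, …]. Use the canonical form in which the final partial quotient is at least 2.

827 ÷ 91 → quotient 9, remainder 8
91 ÷ 8 → quotient 11, remainder 3
8 ÷ 3 → quotient 2, remainder 2
3 ÷ 2 → quotient 1, remainder 1
2 ÷ 1 → quotient 2, remainder 0

[9; 11, 2, 1, 2]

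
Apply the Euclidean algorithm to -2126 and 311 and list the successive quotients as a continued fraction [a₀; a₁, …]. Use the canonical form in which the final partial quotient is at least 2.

-2126 ÷ 311 → quotient -7, remainder 51
311 ÷ 51 → quotient 6, remainder 5
51 ÷ 5 → quotient 10, remainder 1
5 ÷ 1 → quotient 5, remainder 0

[-7; 6, 10, 5]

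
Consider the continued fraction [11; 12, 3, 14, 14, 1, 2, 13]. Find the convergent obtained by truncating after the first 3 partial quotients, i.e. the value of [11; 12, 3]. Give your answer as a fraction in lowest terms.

410/37

Start with 3.
12 + 1/(3/1) = 12 + 1/3 = 37/3
11 + 1/(37/3) = 11 + 3/37 = 410/37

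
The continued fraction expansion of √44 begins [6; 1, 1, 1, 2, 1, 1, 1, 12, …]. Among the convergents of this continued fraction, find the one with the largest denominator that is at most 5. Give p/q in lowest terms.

20/3

List convergents until the denominator exceeds the bound:
a_0 = 6: 6/1  (≤ bound)
a_1 = 1: 7/1  (≤ bound)
a_2 = 1: 13/2  (≤ bound)
a_3 = 1: 20/3  (≤ bound)
a_4 = 2: 53/8  (> 5, stop)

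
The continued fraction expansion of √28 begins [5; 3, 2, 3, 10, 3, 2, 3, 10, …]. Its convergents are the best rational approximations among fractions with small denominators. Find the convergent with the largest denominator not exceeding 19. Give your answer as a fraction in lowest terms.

a_0 = 5: 5/1  (≤ bound)
a_1 = 3: 16/3  (≤ bound)
a_2 = 2: 37/7  (≤ bound)
a_3 = 3: 127/24  (> 19, stop)

37/7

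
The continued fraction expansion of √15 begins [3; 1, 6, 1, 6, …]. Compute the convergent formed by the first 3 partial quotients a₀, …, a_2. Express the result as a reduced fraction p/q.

27/7

Starting at the tail and folding back:
Start with 6.
1 + 1/(6/1) = 1 + 1/6 = 7/6
3 + 1/(7/6) = 3 + 6/7 = 27/7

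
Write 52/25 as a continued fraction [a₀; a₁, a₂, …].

52 = 2·25 + 2, so a_0 = 2
25 = 12·2 + 1, so a_1 = 12
2 = 2·1 + 0, so a_2 = 2

[2; 12, 2]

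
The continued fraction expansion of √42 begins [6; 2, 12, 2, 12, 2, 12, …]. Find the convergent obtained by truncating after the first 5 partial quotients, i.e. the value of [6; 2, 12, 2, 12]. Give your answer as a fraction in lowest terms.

Start with 12.
2 + 1/(12/1) = 2 + 1/12 = 25/12
12 + 1/(25/12) = 12 + 12/25 = 312/25
2 + 1/(312/25) = 2 + 25/312 = 649/312
6 + 1/(649/312) = 6 + 312/649 = 4206/649

4206/649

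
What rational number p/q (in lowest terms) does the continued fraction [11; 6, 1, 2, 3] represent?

747/67

a_0 = 11: 11/1
a_1 = 6: 67/6
a_2 = 1: 78/7
a_3 = 2: 223/20
a_4 = 3: 747/67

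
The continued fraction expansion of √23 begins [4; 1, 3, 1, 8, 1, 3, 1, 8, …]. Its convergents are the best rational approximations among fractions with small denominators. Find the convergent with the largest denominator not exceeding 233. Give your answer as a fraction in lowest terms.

a_0 = 4: 4/1  (≤ bound)
a_1 = 1: 5/1  (≤ bound)
a_2 = 3: 19/4  (≤ bound)
a_3 = 1: 24/5  (≤ bound)
a_4 = 8: 211/44  (≤ bound)
a_5 = 1: 235/49  (≤ bound)
a_6 = 3: 916/191  (≤ bound)
a_7 = 1: 1151/240  (> 233, stop)

916/191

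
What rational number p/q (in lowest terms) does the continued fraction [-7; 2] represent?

Compute successive convergents:
a_0 = -7: -7/1
a_1 = 2: -13/2

-13/2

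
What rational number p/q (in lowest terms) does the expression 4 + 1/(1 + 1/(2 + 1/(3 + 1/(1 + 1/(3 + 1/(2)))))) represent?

521/111

Start with 2.
3 + 1/(2/1) = 3 + 1/2 = 7/2
1 + 1/(7/2) = 1 + 2/7 = 9/7
3 + 1/(9/7) = 3 + 7/9 = 34/9
2 + 1/(34/9) = 2 + 9/34 = 77/34
1 + 1/(77/34) = 1 + 34/77 = 111/77
4 + 1/(111/77) = 4 + 77/111 = 521/111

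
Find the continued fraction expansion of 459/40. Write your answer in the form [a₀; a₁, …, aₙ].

⌊459/40⌋ = 11, remainder 19
⌊40/19⌋ = 2, remainder 2
⌊19/2⌋ = 9, remainder 1
⌊2/1⌋ = 2, remainder 0

[11; 2, 9, 2]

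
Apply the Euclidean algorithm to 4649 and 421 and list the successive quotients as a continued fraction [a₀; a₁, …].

Apply division with remainder until the remainder is 0:
4649 = 11·421 + 18, so a_0 = 11
421 = 23·18 + 7, so a_1 = 23
18 = 2·7 + 4, so a_2 = 2
7 = 1·4 + 3, so a_3 = 1
4 = 1·3 + 1, so a_4 = 1
3 = 3·1 + 0, so a_5 = 3

[11; 23, 2, 1, 1, 3]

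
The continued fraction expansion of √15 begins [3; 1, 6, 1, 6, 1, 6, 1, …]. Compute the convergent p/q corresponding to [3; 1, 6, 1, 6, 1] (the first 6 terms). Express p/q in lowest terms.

Compute successive convergents:
a_0 = 3: 3/1
a_1 = 1: 4/1
a_2 = 6: 27/7
a_3 = 1: 31/8
a_4 = 6: 213/55
a_5 = 1: 244/63

244/63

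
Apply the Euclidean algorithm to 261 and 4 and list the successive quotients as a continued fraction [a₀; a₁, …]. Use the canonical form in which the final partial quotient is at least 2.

[65; 4]

Apply division with remainder until the remainder is 0:
261 ÷ 4 → quotient 65, remainder 1
4 ÷ 1 → quotient 4, remainder 0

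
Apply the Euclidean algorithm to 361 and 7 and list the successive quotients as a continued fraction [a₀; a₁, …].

Repeatedly divide and take the remainder:
⌊361/7⌋ = 51, remainder 4
⌊7/4⌋ = 1, remainder 3
⌊4/3⌋ = 1, remainder 1
⌊3/1⌋ = 3, remainder 0

[51; 1, 1, 3]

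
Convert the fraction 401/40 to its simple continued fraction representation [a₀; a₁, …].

Run the Euclidean algorithm, recording each quotient:
401 ÷ 40 → quotient 10, remainder 1
40 ÷ 1 → quotient 40, remainder 0

[10; 40]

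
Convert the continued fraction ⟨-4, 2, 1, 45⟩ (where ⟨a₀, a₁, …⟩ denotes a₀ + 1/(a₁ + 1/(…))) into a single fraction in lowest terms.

Build up convergents one term at a time:
a_0 = -4: -4/1
a_1 = 2: -7/2
a_2 = 1: -11/3
a_3 = 45: -502/137

-502/137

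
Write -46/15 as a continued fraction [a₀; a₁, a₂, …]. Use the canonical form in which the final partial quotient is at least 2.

-46 ÷ 15 → quotient -4, remainder 14
15 ÷ 14 → quotient 1, remainder 1
14 ÷ 1 → quotient 14, remainder 0

[-4; 1, 14]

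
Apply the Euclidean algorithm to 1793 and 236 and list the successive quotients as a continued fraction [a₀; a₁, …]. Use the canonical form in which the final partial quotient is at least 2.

Repeatedly divide and take the remainder:
1793 = 7·236 + 141, so a_0 = 7
236 = 1·141 + 95, so a_1 = 1
141 = 1·95 + 46, so a_2 = 1
95 = 2·46 + 3, so a_3 = 2
46 = 15·3 + 1, so a_4 = 15
3 = 3·1 + 0, so a_5 = 3

[7; 1, 1, 2, 15, 3]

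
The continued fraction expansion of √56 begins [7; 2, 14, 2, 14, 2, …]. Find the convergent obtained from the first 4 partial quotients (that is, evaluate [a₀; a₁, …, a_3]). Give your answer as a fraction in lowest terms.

Build up convergents one term at a time:
a_0 = 7: 7/1
a_1 = 2: 15/2
a_2 = 14: 217/29
a_3 = 2: 449/60

449/60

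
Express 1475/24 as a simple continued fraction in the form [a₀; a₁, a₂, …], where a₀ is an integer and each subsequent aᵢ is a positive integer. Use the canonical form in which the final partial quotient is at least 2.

1475 = 61·24 + 11, so a_0 = 61
24 = 2·11 + 2, so a_1 = 2
11 = 5·2 + 1, so a_2 = 5
2 = 2·1 + 0, so a_3 = 2

[61; 2, 5, 2]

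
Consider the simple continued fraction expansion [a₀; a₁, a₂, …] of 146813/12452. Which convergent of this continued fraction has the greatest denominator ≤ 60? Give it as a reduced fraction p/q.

a_0 = 11: 11/1  (≤ bound)
a_1 = 1: 12/1  (≤ bound)
a_2 = 3: 47/4  (≤ bound)
a_3 = 1: 59/5  (≤ bound)
a_4 = 3: 224/19  (≤ bound)
a_5 = 3: 731/62  (> 60, stop)

224/19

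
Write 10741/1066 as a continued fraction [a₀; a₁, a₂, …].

[10; 13, 6, 4, 3]

10741 ÷ 1066 → quotient 10, remainder 81
1066 ÷ 81 → quotient 13, remainder 13
81 ÷ 13 → quotient 6, remainder 3
13 ÷ 3 → quotient 4, remainder 1
3 ÷ 1 → quotient 3, remainder 0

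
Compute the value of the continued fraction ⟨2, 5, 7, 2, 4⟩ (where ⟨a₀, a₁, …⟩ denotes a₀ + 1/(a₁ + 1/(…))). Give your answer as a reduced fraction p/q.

755/344

Build up convergents one term at a time:
a_0 = 2: 2/1
a_1 = 5: 11/5
a_2 = 7: 79/36
a_3 = 2: 169/77
a_4 = 4: 755/344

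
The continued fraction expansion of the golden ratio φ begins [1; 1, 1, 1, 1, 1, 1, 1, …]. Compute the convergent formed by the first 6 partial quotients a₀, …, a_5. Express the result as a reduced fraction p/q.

Start with 1.
1 + 1/(1/1) = 1 + 1/1 = 2/1
1 + 1/(2/1) = 1 + 1/2 = 3/2
1 + 1/(3/2) = 1 + 2/3 = 5/3
1 + 1/(5/3) = 1 + 3/5 = 8/5
1 + 1/(8/5) = 1 + 5/8 = 13/8

13/8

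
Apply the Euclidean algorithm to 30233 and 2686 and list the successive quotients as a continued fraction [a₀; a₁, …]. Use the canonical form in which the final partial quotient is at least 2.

[11; 3, 1, 10, 12, 2, 2]

⌊30233/2686⌋ = 11, remainder 687
⌊2686/687⌋ = 3, remainder 625
⌊687/625⌋ = 1, remainder 62
⌊625/62⌋ = 10, remainder 5
⌊62/5⌋ = 12, remainder 2
⌊5/2⌋ = 2, remainder 1
⌊2/1⌋ = 2, remainder 0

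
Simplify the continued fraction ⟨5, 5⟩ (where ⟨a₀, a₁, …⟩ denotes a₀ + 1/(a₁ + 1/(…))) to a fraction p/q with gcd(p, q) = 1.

Build up convergents one term at a time:
a_0 = 5: 5/1
a_1 = 5: 26/5

26/5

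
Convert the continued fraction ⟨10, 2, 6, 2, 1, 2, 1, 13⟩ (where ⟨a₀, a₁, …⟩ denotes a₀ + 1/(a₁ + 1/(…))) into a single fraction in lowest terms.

21691/2073

Collapse the nested fraction from the inside out:
Start with 13.
1 + 1/(13/1) = 1 + 1/13 = 14/13
2 + 1/(14/13) = 2 + 13/14 = 41/14
1 + 1/(41/14) = 1 + 14/41 = 55/41
2 + 1/(55/41) = 2 + 41/55 = 151/55
6 + 1/(151/55) = 6 + 55/151 = 961/151
2 + 1/(961/151) = 2 + 151/961 = 2073/961
10 + 1/(2073/961) = 10 + 961/2073 = 21691/2073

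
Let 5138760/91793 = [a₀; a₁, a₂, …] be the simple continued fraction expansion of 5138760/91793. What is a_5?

3

Apply division with remainder until the remainder is 0:
5138760 = 55·91793 + 90145, so a_0 = 55
91793 = 1·90145 + 1648, so a_1 = 1
90145 = 54·1648 + 1153, so a_2 = 54
1648 = 1·1153 + 495, so a_3 = 1
1153 = 2·495 + 163, so a_4 = 2
495 = 3·163 + 6, so a_5 = 3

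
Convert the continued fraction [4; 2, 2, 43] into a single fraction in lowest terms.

Start with 43.
2 + 1/(43/1) = 2 + 1/43 = 87/43
2 + 1/(87/43) = 2 + 43/87 = 217/87
4 + 1/(217/87) = 4 + 87/217 = 955/217

955/217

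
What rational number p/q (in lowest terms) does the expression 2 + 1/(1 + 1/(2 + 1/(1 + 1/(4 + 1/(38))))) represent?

1987/726

Start with 38.
4 + 1/(38/1) = 4 + 1/38 = 153/38
1 + 1/(153/38) = 1 + 38/153 = 191/153
2 + 1/(191/153) = 2 + 153/191 = 535/191
1 + 1/(535/191) = 1 + 191/535 = 726/535
2 + 1/(726/535) = 2 + 535/726 = 1987/726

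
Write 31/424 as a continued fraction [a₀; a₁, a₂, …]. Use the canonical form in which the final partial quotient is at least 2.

[0; 13, 1, 2, 10]

Repeatedly divide and take the remainder:
31 ÷ 424 → quotient 0, remainder 31
424 ÷ 31 → quotient 13, remainder 21
31 ÷ 21 → quotient 1, remainder 10
21 ÷ 10 → quotient 2, remainder 1
10 ÷ 1 → quotient 10, remainder 0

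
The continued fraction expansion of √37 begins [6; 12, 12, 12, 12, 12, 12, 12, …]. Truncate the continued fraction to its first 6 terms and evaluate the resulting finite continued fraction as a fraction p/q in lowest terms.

a_0 = 6: 6/1
a_1 = 12: 73/12
a_2 = 12: 882/145
a_3 = 12: 10657/1752
a_4 = 12: 128766/21169
a_5 = 12: 1555849/255780

1555849/255780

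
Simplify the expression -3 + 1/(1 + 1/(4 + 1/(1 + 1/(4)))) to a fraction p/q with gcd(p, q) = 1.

-63/29

Collapse the nested fraction from the inside out:
Start with 4.
1 + 1/(4/1) = 1 + 1/4 = 5/4
4 + 1/(5/4) = 4 + 4/5 = 24/5
1 + 1/(24/5) = 1 + 5/24 = 29/24
-3 + 1/(29/24) = -3 + 24/29 = -63/29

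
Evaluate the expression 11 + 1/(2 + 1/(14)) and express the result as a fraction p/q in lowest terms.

333/29

Use the convergent recurrence hₖ = aₖ·hₖ₋₁ + hₖ₋₂ (and likewise for the denominators kₖ):
a_0 = 11: 11/1
a_1 = 2: 23/2
a_2 = 14: 333/29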